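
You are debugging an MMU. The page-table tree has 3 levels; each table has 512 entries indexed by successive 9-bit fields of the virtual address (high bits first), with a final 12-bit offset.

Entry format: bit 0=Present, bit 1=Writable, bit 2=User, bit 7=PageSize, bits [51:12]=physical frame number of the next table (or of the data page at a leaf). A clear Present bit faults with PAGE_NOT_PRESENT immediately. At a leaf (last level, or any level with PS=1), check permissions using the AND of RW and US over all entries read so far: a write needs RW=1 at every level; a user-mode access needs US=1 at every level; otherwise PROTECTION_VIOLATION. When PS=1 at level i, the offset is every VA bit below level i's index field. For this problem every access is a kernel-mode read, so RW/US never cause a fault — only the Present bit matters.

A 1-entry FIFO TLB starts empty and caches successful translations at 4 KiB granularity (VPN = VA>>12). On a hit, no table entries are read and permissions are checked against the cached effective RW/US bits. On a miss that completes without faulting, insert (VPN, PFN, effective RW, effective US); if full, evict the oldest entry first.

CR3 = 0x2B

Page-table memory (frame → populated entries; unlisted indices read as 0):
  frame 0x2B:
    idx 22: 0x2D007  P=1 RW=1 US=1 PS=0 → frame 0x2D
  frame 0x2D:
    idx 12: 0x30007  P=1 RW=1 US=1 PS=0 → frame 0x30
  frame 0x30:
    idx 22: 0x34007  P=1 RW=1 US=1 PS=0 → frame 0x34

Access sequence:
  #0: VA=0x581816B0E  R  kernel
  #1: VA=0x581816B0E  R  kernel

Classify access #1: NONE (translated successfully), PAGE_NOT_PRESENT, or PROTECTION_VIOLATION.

Trace:
#0 VA=0x581816B0E (r,kernel):
  [0] read 0x2B idx=22: raw=0x2D007 flags P=1 W=1 U=1 S=0
  [1] read 0x2D idx=12: raw=0x30007 flags P=1 W=1 U=1 S=0
  [2] read 0x30 idx=22: raw=0x34007 flags P=1 W=1 U=1 S=0
  ⇒ phys 0x34B0E  [3 reads]
#1 VA=0x581816B0E (r,kernel):
  TLB hit vpn=0x581816 → PA=0x34B0E

Access #1 fault: NONE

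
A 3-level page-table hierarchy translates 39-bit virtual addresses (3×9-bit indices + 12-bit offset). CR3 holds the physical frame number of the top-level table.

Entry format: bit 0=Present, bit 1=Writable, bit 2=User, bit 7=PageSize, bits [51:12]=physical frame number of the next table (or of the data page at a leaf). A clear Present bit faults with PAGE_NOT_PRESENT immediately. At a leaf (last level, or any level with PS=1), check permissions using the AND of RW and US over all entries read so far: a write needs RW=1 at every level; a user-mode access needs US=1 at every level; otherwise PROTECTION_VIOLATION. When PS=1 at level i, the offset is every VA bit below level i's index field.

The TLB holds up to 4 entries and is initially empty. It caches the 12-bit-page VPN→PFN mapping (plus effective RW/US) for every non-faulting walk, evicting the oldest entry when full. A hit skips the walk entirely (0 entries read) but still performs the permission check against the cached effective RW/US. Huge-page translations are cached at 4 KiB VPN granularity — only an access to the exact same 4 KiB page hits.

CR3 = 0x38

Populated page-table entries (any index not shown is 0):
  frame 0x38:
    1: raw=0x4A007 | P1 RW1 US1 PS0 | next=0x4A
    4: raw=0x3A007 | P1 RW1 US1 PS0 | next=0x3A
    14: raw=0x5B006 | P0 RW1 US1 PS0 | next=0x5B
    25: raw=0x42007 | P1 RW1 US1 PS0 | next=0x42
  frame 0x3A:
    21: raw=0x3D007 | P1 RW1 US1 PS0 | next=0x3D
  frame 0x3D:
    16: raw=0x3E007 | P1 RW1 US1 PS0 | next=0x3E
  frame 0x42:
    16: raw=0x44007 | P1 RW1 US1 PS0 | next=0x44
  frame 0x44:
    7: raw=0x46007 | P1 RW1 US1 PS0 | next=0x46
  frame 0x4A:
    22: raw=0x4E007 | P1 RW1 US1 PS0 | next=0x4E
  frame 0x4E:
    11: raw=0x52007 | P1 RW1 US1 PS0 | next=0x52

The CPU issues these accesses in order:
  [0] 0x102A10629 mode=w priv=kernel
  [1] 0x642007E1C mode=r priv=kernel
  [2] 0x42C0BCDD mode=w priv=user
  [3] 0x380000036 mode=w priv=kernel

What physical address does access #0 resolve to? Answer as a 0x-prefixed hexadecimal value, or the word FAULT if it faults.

Trace:
#0 VA=0x102A10629 (w,kernel):
  L0: frame=0x38 idx=4 entry=0x3A007 [P=1 RW=1 US=1 PS=0]
  L1: frame=0x3A idx=21 entry=0x3D007 [P=1 RW=1 US=1 PS=0]
  L2: frame=0x3D idx=16 entry=0x3E007 [P=1 RW=1 US=1 PS=0]
  ✓ 0x3E629  — 3 lookups
#1 VA=0x642007E1C (r,kernel):
  L0: frame=0x38 idx=25 entry=0x42007 [P=1 RW=1 US=1 PS=0]
  L1: frame=0x42 idx=16 entry=0x44007 [P=1 RW=1 US=1 PS=0]
  L2: frame=0x44 idx=7 entry=0x46007 [P=1 RW=1 US=1 PS=0]
  ✓ 0x46E1C  — 3 lookups
#2 VA=0x42C0BCDD (w,user):
  L0: frame=0x38 idx=1 entry=0x4A007 [P=1 RW=1 US=1 PS=0]
  L1: frame=0x4A idx=22 entry=0x4E007 [P=1 RW=1 US=1 PS=0]
  L2: frame=0x4E idx=11 entry=0x52007 [P=1 RW=1 US=1 PS=0]
  ✓ 0x52CDD  — 3 lookups
#3 VA=0x380000036 (w,kernel):
  L0: frame=0x38 idx=14 entry=0x5B006 [P=0 RW=1 US=1 PS=0]
  ✗ PAGE_NOT_PRESENT  [1 reads]

Access #0 PA: 0x3E629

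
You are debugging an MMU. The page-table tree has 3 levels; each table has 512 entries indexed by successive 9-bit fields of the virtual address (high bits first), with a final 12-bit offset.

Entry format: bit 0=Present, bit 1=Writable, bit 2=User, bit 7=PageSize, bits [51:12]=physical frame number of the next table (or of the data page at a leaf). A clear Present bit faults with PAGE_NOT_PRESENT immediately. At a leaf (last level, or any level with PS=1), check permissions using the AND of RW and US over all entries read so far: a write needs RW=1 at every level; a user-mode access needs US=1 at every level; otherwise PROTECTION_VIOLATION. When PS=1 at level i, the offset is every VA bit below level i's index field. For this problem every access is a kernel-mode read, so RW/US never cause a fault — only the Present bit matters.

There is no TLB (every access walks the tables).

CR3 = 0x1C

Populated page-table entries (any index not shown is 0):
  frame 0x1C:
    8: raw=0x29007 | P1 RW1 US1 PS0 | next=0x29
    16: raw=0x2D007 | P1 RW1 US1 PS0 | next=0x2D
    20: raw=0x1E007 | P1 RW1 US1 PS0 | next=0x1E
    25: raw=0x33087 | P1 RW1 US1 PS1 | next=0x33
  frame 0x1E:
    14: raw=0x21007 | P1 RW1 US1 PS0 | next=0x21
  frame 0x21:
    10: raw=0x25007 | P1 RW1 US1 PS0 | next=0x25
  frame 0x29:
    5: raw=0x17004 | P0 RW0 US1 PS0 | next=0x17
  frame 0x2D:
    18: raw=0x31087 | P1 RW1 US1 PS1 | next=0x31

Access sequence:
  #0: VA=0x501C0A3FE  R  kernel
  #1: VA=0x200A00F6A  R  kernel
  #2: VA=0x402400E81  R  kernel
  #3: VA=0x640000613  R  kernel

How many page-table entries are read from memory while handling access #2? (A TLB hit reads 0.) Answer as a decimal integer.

Trace:
#0 VA=0x501C0A3FE (r,kernel):
  lvl0: tbl 0x1C, slot 20 ⇒ 0x1E007 (P1/RW1/US1/PS0)
  lvl1: tbl 0x1E, slot 14 ⇒ 0x21007 (P1/RW1/US1/PS0)
  lvl2: tbl 0x21, slot 10 ⇒ 0x25007 (P1/RW1/US1/PS0)
  ⇒ phys 0x253FE  [3 reads]
#1 VA=0x200A00F6A (r,kernel):
  lvl0: tbl 0x1C, slot 8 ⇒ 0x29007 (P1/RW1/US1/PS0)
  lvl1: tbl 0x29, slot 5 ⇒ 0x17004 (P0/RW0/US1/PS0)
  → PAGE_NOT_PRESENT  (2 entries read)
#2 VA=0x402400E81 (r,kernel):
  lvl0: tbl 0x1C, slot 16 ⇒ 0x2D007 (P1/RW1/US1/PS0)
  lvl1: tbl 0x2D, slot 18 ⇒ 0x31087 (P1/RW1/US1/PS1)
  ⇒ phys 0x31E81 (huge @L1)  [2 reads]
#3 VA=0x640000613 (r,kernel):
  lvl0: tbl 0x1C, slot 25 ⇒ 0x33087 (P1/RW1/US1/PS1)
  ⇒ phys 0x33613 (huge @L0)  [1 reads]

Entries read for #2: 2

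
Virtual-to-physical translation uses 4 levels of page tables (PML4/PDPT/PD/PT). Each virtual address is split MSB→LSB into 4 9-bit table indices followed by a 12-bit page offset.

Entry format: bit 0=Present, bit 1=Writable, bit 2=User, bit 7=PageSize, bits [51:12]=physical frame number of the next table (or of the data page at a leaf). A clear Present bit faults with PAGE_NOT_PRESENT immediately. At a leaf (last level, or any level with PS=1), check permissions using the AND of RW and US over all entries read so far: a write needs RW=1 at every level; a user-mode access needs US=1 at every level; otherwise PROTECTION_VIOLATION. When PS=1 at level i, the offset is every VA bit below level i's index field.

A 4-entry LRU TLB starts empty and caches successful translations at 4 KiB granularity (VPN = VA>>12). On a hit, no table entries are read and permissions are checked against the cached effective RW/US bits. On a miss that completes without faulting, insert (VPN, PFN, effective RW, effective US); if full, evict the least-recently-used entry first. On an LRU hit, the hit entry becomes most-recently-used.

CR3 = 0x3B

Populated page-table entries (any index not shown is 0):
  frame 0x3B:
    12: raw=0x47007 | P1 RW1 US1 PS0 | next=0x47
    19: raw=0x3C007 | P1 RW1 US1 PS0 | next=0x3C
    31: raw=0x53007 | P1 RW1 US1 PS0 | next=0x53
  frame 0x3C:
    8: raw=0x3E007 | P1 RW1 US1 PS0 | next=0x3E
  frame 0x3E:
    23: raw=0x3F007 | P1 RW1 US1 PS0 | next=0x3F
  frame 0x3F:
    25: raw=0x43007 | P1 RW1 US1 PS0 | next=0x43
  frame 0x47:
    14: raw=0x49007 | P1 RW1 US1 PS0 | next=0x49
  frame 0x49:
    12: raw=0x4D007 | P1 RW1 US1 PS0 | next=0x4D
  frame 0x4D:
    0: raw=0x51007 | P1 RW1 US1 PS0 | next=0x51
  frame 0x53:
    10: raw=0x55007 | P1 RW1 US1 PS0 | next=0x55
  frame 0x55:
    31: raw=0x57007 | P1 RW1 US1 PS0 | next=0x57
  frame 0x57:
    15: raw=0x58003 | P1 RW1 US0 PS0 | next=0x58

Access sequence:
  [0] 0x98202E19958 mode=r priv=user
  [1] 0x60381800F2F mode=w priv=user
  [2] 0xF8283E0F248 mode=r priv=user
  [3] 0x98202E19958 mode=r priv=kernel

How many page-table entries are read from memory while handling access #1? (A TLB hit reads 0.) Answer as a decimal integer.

Trace:
#0 VA=0x98202E19958 (r,user):
  lvl0: tbl 0x3B, slot 19 ⇒ 0x3C007 (P1/RW1/US1/PS0)
  lvl1: tbl 0x3C, slot 8 ⇒ 0x3E007 (P1/RW1/US1/PS0)
  lvl2: tbl 0x3E, slot 23 ⇒ 0x3F007 (P1/RW1/US1/PS0)
  lvl3: tbl 0x3F, slot 25 ⇒ 0x43007 (P1/RW1/US1/PS0)
  ✓ 0x43958  — 4 lookups
#1 VA=0x60381800F2F (w,user):
  lvl0: tbl 0x3B, slot 12 ⇒ 0x47007 (P1/RW1/US1/PS0)
  lvl1: tbl 0x47, slot 14 ⇒ 0x49007 (P1/RW1/US1/PS0)
  lvl2: tbl 0x49, slot 12 ⇒ 0x4D007 (P1/RW1/US1/PS0)
  lvl3: tbl 0x4D, slot 0 ⇒ 0x51007 (P1/RW1/US1/PS0)
  ✓ 0x51F2F  — 4 lookups
#2 VA=0xF8283E0F248 (r,user):
  lvl0: tbl 0x3B, slot 31 ⇒ 0x53007 (P1/RW1/US1/PS0)
  lvl1: tbl 0x53, slot 10 ⇒ 0x55007 (P1/RW1/US1/PS0)
  lvl2: tbl 0x55, slot 31 ⇒ 0x57007 (P1/RW1/US1/PS0)
  lvl3: tbl 0x57, slot 15 ⇒ 0x58003 (P1/RW1/US0/PS0)
  ✗ PROTECTION_VIOLATION  [4 reads]
#3 VA=0x98202E19958 (r,kernel):
  TLB hit vpn=0x98202E19 → PA=0x43958

Entries read for #1: 4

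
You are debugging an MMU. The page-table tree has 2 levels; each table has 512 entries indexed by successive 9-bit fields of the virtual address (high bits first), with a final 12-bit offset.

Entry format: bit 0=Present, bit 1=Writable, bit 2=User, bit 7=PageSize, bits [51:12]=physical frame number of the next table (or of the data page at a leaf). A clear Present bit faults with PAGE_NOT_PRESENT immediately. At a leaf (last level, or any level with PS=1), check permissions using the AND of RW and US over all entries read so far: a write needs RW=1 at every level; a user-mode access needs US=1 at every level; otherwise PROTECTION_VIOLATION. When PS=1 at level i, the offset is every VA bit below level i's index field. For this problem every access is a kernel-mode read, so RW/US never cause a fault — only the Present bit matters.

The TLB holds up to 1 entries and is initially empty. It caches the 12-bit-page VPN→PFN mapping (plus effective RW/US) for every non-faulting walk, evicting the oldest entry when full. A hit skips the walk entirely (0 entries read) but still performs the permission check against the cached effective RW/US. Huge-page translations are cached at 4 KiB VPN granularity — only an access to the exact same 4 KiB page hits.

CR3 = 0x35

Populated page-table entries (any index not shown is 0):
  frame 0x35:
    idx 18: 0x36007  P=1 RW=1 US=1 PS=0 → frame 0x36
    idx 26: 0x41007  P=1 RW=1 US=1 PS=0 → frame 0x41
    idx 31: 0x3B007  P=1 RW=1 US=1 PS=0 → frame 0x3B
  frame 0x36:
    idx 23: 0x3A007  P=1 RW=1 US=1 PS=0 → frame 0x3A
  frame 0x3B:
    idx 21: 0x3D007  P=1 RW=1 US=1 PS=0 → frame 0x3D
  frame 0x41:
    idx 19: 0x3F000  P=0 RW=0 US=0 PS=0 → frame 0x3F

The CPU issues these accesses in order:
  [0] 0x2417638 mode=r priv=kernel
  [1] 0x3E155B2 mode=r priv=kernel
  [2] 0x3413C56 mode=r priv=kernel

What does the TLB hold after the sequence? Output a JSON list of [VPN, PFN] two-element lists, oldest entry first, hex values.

Per-access translation:
#0 VA=0x2417638 (r,kernel):
  [0] read 0x35 idx=18: raw=0x36007 flags P=1 W=1 U=1 S=0
  [1] read 0x36 idx=23: raw=0x3A007 flags P=1 W=1 U=1 S=0
  → PA=0x3A638  (2 entries read)
#1 VA=0x3E155B2 (r,kernel):
  [0] read 0x35 idx=31: raw=0x3B007 flags P=1 W=1 U=1 S=0
  [1] read 0x3B idx=21: raw=0x3D007 flags P=1 W=1 U=1 S=0
  → PA=0x3D5B2  (2 entries read)
#2 VA=0x3413C56 (r,kernel):
  [0] read 0x35 idx=26: raw=0x41007 flags P=1 W=1 U=1 S=0
  [1] read 0x41 idx=19: raw=0x3F000 flags P=0 W=0 U=0 S=0
  ⇒ fault: PAGE_NOT_PRESENT  — 2 lookups

TLB: [["0x3E15", "0x3D"]]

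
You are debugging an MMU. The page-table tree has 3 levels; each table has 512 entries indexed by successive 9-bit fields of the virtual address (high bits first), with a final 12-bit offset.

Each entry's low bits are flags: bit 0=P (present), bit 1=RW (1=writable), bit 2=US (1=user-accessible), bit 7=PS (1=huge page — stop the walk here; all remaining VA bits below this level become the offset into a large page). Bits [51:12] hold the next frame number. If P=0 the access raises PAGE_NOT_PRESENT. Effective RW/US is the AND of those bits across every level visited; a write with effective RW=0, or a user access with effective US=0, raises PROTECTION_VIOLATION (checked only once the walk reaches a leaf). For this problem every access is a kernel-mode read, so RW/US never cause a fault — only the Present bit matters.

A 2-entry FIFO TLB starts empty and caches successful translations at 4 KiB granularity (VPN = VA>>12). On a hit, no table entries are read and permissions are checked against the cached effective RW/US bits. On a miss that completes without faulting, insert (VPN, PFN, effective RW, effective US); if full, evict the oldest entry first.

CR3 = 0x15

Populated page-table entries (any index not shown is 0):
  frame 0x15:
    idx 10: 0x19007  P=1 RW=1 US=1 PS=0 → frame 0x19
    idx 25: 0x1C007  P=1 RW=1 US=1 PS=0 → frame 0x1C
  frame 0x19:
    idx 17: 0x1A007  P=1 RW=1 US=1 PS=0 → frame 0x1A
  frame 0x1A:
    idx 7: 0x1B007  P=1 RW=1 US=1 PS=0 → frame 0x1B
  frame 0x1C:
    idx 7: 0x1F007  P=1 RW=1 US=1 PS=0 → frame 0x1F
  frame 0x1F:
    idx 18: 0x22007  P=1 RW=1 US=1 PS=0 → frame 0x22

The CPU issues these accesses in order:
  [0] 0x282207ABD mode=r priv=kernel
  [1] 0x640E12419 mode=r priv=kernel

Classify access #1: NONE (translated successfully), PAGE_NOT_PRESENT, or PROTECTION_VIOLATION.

Trace:
#0 VA=0x282207ABD (r,kernel):
  lvl0: tbl 0x15, slot 10 ⇒ 0x19007 (P1/RW1/US1/PS0)
  lvl1: tbl 0x19, slot 17 ⇒ 0x1A007 (P1/RW1/US1/PS0)
  lvl2: tbl 0x1A, slot 7 ⇒ 0x1B007 (P1/RW1/US1/PS0)
  → PA=0x1BABD  (3 entries read)
#1 VA=0x640E12419 (r,kernel):
  lvl0: tbl 0x15, slot 25 ⇒ 0x1C007 (P1/RW1/US1/PS0)
  lvl1: tbl 0x1C, slot 7 ⇒ 0x1F007 (P1/RW1/US1/PS0)
  lvl2: tbl 0x1F, slot 18 ⇒ 0x22007 (P1/RW1/US1/PS0)
  → PA=0x22419  (3 entries read)

Access #1 fault: NONE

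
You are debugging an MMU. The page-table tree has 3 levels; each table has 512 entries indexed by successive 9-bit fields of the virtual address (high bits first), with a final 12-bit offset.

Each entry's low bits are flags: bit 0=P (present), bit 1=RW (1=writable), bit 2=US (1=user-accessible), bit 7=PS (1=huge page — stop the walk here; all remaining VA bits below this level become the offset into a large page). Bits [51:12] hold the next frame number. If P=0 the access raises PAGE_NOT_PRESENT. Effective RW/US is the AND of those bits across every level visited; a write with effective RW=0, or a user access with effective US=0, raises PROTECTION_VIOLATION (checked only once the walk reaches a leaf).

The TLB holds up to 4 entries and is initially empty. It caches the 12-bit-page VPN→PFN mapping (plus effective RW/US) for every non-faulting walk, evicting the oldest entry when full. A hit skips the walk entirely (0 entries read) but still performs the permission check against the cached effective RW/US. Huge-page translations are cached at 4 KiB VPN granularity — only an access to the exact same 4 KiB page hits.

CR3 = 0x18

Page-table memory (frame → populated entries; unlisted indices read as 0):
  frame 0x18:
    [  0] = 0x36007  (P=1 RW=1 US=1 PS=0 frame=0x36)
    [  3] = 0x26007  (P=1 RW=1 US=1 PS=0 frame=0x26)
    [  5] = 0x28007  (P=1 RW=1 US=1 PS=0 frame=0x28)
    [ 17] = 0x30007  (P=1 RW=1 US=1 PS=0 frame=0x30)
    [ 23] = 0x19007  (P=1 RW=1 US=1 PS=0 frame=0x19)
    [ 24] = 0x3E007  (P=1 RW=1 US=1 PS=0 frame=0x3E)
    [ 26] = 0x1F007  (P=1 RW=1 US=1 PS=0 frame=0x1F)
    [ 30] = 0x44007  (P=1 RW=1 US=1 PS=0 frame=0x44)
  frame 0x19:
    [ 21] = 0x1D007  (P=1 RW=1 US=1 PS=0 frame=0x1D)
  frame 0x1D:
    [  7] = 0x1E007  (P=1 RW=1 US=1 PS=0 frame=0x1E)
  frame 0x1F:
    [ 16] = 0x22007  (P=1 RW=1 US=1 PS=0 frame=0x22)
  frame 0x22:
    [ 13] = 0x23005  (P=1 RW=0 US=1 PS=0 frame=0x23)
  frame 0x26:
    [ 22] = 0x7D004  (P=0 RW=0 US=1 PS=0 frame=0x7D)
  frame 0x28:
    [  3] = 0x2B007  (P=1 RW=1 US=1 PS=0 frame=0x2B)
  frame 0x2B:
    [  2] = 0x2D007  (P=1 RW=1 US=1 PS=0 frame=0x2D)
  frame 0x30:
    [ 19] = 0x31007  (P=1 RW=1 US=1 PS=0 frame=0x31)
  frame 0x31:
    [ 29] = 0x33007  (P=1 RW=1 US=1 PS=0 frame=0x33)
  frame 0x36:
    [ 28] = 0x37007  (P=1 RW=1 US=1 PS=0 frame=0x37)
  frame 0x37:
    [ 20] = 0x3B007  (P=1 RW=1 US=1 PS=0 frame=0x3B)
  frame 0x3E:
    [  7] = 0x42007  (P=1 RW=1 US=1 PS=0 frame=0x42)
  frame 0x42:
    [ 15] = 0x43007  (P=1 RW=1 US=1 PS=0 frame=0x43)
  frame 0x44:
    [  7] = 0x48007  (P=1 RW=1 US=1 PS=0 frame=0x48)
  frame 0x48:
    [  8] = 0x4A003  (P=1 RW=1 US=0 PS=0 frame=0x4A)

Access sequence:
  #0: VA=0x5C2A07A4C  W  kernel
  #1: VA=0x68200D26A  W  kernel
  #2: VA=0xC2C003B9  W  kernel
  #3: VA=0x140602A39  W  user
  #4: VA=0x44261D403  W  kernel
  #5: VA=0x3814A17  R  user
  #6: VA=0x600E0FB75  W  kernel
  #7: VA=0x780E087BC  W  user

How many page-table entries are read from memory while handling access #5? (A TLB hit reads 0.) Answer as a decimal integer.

Walk each access:
#0 VA=0x5C2A07A4C (w,kernel):
  L0: frame=0x18 idx=23 entry=0x19007 [P=1 RW=1 US=1 PS=0]
  L1: frame=0x19 idx=21 entry=0x1D007 [P=1 RW=1 US=1 PS=0]
  L2: frame=0x1D idx=7 entry=0x1E007 [P=1 RW=1 US=1 PS=0]
  → PA=0x1EA4C  (3 entries read)
#1 VA=0x68200D26A (w,kernel):
  L0: frame=0x18 idx=26 entry=0x1F007 [P=1 RW=1 US=1 PS=0]
  L1: frame=0x1F idx=16 entry=0x22007 [P=1 RW=1 US=1 PS=0]
  L2: frame=0x22 idx=13 entry=0x23005 [P=1 RW=0 US=1 PS=0]
  ⇒ fault: PROTECTION_VIOLATION  — 3 lookups
#2 VA=0xC2C003B9 (w,kernel):
  L0: frame=0x18 idx=3 entry=0x26007 [P=1 RW=1 US=1 PS=0]
  L1: frame=0x26 idx=22 entry=0x7D004 [P=0 RW=0 US=1 PS=0]
  ⇒ fault: PAGE_NOT_PRESENT  — 2 lookups
#3 VA=0x140602A39 (w,user):
  L0: frame=0x18 idx=5 entry=0x28007 [P=1 RW=1 US=1 PS=0]
  L1: frame=0x28 idx=3 entry=0x2B007 [P=1 RW=1 US=1 PS=0]
  L2: frame=0x2B idx=2 entry=0x2D007 [P=1 RW=1 US=1 PS=0]
  → PA=0x2DA39  (3 entries read)
#4 VA=0x44261D403 (w,kernel):
  L0: frame=0x18 idx=17 entry=0x30007 [P=1 RW=1 US=1 PS=0]
  L1: frame=0x30 idx=19 entry=0x31007 [P=1 RW=1 US=1 PS=0]
  L2: frame=0x31 idx=29 entry=0x33007 [P=1 RW=1 US=1 PS=0]
  → PA=0x33403  (3 entries read)
#5 VA=0x3814A17 (r,user):
  L0: frame=0x18 idx=0 entry=0x36007 [P=1 RW=1 US=1 PS=0]
  L1: frame=0x36 idx=28 entry=0x37007 [P=1 RW=1 US=1 PS=0]
  L2: frame=0x37 idx=20 entry=0x3B007 [P=1 RW=1 US=1 PS=0]
  → PA=0x3BA17  (3 entries read)
#6 VA=0x600E0FB75 (w,kernel):
  L0: frame=0x18 idx=24 entry=0x3E007 [P=1 RW=1 US=1 PS=0]
  L1: frame=0x3E idx=7 entry=0x42007 [P=1 RW=1 US=1 PS=0]
  L2: frame=0x42 idx=15 entry=0x43007 [P=1 RW=1 US=1 PS=0]
  → PA=0x43B75  (3 entries read)
#7 VA=0x780E087BC (w,user):
  L0: frame=0x18 idx=30 entry=0x44007 [P=1 RW=1 US=1 PS=0]
  L1: frame=0x44 idx=7 entry=0x48007 [P=1 RW=1 US=1 PS=0]
  L2: frame=0x48 idx=8 entry=0x4A003 [P=1 RW=1 US=0 PS=0]
  ⇒ fault: PROTECTION_VIOLATION  — 3 lookups

Entries read for #5: 3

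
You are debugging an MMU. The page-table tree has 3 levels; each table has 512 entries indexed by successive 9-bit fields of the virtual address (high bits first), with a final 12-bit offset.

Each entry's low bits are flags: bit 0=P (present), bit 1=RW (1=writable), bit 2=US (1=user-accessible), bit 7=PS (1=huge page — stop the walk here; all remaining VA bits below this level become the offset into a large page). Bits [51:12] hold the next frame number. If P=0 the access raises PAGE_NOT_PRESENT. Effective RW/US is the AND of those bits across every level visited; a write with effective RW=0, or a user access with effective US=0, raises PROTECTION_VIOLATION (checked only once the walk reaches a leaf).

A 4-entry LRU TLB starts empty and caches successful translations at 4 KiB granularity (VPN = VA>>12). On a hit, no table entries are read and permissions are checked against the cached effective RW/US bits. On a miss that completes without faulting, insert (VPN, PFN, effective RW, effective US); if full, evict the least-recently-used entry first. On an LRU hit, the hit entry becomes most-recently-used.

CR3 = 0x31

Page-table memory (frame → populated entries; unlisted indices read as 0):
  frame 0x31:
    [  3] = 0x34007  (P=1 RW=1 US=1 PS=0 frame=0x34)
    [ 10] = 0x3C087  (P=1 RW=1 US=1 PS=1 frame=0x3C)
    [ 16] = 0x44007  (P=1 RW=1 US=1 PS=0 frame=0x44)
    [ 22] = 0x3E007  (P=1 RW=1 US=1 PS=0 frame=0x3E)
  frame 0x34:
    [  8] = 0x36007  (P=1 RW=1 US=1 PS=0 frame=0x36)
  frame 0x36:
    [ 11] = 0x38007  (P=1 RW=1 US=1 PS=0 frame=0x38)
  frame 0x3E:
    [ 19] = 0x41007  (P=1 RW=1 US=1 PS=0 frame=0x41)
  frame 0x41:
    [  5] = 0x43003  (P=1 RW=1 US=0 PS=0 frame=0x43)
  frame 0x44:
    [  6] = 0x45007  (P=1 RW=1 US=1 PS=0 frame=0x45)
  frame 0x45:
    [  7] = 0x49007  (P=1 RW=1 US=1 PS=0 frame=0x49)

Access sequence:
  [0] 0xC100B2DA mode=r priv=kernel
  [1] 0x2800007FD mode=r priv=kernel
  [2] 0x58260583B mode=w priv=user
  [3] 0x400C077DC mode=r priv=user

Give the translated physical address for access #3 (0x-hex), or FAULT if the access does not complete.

Walk each access:
#0 VA=0xC100B2DA (r,kernel):
  L0: frame=0x31 idx=3 entry=0x34007 [P=1 RW=1 US=1 PS=0]
  L1: frame=0x34 idx=8 entry=0x36007 [P=1 RW=1 US=1 PS=0]
  L2: frame=0x36 idx=11 entry=0x38007 [P=1 RW=1 US=1 PS=0]
  → PA=0x382DA  (3 entries read)
#1 VA=0x2800007FD (r,kernel):
  L0: frame=0x31 idx=10 entry=0x3C087 [P=1 RW=1 US=1 PS=1]
  → PA=0x3C7FD (huge @L0)  (1 entries read)
#2 VA=0x58260583B (w,user):
  L0: frame=0x31 idx=22 entry=0x3E007 [P=1 RW=1 US=1 PS=0]
  L1: frame=0x3E idx=19 entry=0x41007 [P=1 RW=1 US=1 PS=0]
  L2: frame=0x41 idx=5 entry=0x43003 [P=1 RW=1 US=0 PS=0]
  → PROTECTION_VIOLATION  (3 entries read)
#3 VA=0x400C077DC (r,user):
  L0: frame=0x31 idx=16 entry=0x44007 [P=1 RW=1 US=1 PS=0]
  L1: frame=0x44 idx=6 entry=0x45007 [P=1 RW=1 US=1 PS=0]
  L2: frame=0x45 idx=7 entry=0x49007 [P=1 RW=1 US=1 PS=0]
  → PA=0x497DC  (3 entries read)

Access #3 PA: 0x497DC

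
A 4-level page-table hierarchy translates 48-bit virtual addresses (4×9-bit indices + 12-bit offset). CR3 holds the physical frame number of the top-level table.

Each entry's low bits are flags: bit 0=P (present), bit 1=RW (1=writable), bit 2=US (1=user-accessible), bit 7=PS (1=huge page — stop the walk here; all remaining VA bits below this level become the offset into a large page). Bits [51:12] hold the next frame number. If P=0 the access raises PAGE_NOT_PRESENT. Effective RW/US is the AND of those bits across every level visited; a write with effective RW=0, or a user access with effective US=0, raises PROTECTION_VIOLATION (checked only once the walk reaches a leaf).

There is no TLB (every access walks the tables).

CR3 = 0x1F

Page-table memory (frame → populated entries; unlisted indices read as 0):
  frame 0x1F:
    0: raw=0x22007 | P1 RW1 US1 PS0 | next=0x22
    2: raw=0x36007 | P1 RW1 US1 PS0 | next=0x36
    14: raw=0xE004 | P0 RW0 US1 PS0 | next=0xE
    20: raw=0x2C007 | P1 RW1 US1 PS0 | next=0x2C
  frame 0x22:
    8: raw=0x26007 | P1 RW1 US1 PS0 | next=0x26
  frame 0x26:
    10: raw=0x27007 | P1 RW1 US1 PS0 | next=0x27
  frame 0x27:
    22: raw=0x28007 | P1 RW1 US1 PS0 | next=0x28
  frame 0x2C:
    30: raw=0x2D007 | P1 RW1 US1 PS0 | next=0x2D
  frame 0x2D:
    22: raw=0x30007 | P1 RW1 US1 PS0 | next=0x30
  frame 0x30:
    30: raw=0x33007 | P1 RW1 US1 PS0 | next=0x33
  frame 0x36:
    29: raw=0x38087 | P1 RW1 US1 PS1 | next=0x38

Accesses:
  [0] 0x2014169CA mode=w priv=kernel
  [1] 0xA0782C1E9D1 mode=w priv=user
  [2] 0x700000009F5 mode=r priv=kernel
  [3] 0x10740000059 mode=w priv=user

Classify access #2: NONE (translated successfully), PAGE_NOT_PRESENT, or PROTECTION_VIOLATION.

Per-access translation:
#0 VA=0x2014169CA (w,kernel):
  L0: frame=0x1F idx=0 entry=0x22007 [P=1 RW=1 US=1 PS=0]
  L1: frame=0x22 idx=8 entry=0x26007 [P=1 RW=1 US=1 PS=0]
  L2: frame=0x26 idx=10 entry=0x27007 [P=1 RW=1 US=1 PS=0]
  L3: frame=0x27 idx=22 entry=0x28007 [P=1 RW=1 US=1 PS=0]
  ⇒ phys 0x289CA  [4 reads]
#1 VA=0xA0782C1E9D1 (w,user):
  L0: frame=0x1F idx=20 entry=0x2C007 [P=1 RW=1 US=1 PS=0]
  L1: frame=0x2C idx=30 entry=0x2D007 [P=1 RW=1 US=1 PS=0]
  L2: frame=0x2D idx=22 entry=0x30007 [P=1 RW=1 US=1 PS=0]
  L3: frame=0x30 idx=30 entry=0x33007 [P=1 RW=1 US=1 PS=0]
  ⇒ phys 0x339D1  [4 reads]
#2 VA=0x700000009F5 (r,kernel):
  L0: frame=0x1F idx=14 entry=0xE004 [P=0 RW=0 US=1 PS=0]
  ✗ PAGE_NOT_PRESENT  [1 reads]
#3 VA=0x10740000059 (w,user):
  L0: frame=0x1F idx=2 entry=0x36007 [P=1 RW=1 US=1 PS=0]
  L1: frame=0x36 idx=29 entry=0x38087 [P=1 RW=1 US=1 PS=1]
  ⇒ phys 0x38059 (huge @L1)  [2 reads]

Access #2 fault: PAGE_NOT_PRESENT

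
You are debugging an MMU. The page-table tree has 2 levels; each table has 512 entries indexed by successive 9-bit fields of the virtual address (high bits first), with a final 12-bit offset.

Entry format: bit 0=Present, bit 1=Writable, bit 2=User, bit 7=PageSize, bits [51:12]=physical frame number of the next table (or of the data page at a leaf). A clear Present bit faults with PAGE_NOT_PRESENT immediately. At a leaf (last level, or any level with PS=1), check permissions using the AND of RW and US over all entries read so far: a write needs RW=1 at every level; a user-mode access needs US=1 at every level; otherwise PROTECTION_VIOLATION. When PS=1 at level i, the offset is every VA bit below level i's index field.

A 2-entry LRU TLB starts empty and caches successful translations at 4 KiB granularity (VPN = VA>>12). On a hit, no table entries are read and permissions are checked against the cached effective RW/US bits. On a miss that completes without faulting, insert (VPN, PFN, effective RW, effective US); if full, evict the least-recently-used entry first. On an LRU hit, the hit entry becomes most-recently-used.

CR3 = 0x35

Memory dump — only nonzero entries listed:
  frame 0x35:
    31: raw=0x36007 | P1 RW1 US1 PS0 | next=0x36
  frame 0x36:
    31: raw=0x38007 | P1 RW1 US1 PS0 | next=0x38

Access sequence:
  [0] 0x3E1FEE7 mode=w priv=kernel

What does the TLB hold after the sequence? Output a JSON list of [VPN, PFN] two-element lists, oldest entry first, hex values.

Walk each access:
#0 VA=0x3E1FEE7 (w,kernel):
  [0] read 0x35 idx=31: raw=0x36007 flags P=1 W=1 U=1 S=0
  [1] read 0x36 idx=31: raw=0x38007 flags P=1 W=1 U=1 S=0
  ✓ 0x38EE7  — 2 lookups

TLB: [["0x3E1F", "0x38"]]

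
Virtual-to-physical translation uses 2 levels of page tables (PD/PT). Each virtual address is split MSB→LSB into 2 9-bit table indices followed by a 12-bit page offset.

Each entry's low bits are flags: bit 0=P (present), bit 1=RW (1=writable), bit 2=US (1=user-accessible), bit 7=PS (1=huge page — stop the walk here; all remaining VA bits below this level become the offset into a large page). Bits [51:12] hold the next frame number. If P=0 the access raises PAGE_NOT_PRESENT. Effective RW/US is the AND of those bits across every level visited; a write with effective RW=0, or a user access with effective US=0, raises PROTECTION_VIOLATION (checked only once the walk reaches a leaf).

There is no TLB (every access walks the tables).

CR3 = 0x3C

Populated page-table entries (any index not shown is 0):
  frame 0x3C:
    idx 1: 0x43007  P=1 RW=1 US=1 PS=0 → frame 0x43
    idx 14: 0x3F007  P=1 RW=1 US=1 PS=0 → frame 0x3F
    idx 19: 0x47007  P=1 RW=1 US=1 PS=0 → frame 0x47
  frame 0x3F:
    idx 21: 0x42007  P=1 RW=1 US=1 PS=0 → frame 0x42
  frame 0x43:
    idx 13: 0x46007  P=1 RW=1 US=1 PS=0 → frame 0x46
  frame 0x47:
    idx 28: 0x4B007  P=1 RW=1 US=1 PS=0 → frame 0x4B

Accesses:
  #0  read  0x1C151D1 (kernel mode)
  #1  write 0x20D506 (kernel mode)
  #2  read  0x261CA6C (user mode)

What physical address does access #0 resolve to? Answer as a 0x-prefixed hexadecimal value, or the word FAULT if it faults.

Per-access translation:
#0 VA=0x1C151D1 (r,kernel):
  L0: frame=0x3C idx=14 entry=0x3F007 [P=1 RW=1 US=1 PS=0]
  L1: frame=0x3F idx=21 entry=0x42007 [P=1 RW=1 US=1 PS=0]
  ✓ 0x421D1  — 2 lookups
#1 VA=0x20D506 (w,kernel):
  L0: frame=0x3C idx=1 entry=0x43007 [P=1 RW=1 US=1 PS=0]
  L1: frame=0x43 idx=13 entry=0x46007 [P=1 RW=1 US=1 PS=0]
  ✓ 0x46506  — 2 lookups
#2 VA=0x261CA6C (r,user):
  L0: frame=0x3C idx=19 entry=0x47007 [P=1 RW=1 US=1 PS=0]
  L1: frame=0x47 idx=28 entry=0x4B007 [P=1 RW=1 US=1 PS=0]
  ✓ 0x4BA6C  — 2 lookups

Access #0 PA: 0x421D1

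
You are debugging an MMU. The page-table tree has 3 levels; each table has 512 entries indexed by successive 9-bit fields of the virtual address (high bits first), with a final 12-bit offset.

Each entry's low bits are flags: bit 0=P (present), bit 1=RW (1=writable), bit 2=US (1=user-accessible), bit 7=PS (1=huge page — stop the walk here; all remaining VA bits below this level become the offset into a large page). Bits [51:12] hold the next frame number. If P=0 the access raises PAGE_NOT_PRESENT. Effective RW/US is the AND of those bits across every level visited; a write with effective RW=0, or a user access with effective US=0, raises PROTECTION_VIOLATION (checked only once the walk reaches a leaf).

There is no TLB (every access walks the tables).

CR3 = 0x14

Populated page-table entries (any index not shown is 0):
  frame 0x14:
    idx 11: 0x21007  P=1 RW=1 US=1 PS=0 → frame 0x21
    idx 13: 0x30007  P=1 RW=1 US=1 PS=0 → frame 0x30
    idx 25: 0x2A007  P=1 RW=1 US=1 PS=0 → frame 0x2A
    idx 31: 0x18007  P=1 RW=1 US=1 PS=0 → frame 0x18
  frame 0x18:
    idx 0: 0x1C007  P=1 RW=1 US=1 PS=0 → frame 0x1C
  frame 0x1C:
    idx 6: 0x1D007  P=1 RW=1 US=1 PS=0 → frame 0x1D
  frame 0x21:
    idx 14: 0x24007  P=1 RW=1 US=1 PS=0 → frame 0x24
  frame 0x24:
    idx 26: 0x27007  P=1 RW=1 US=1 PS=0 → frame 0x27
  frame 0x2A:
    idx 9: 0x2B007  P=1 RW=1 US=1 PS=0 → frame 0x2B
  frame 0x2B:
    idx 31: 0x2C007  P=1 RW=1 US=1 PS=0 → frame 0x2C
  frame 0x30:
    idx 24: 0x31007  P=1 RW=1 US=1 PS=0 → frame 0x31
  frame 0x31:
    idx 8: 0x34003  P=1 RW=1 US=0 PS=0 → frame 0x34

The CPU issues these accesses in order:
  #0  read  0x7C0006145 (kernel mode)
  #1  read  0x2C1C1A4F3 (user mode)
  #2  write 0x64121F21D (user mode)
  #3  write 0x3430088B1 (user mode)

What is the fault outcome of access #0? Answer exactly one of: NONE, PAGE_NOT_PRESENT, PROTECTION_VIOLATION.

Per-access translation:
#0 VA=0x7C0006145 (r,kernel):
  [0] read 0x14 idx=31: raw=0x18007 flags P=1 W=1 U=1 S=0
  [1] read 0x18 idx=0: raw=0x1C007 flags P=1 W=1 U=1 S=0
  [2] read 0x1C idx=6: raw=0x1D007 flags P=1 W=1 U=1 S=0
  ✓ 0x1D145  — 3 lookups
#1 VA=0x2C1C1A4F3 (r,user):
  [0] read 0x14 idx=11: raw=0x21007 flags P=1 W=1 U=1 S=0
  [1] read 0x21 idx=14: raw=0x24007 flags P=1 W=1 U=1 S=0
  [2] read 0x24 idx=26: raw=0x27007 flags P=1 W=1 U=1 S=0
  ✓ 0x274F3  — 3 lookups
#2 VA=0x64121F21D (w,user):
  [0] read 0x14 idx=25: raw=0x2A007 flags P=1 W=1 U=1 S=0
  [1] read 0x2A idx=9: raw=0x2B007 flags P=1 W=1 U=1 S=0
  [2] read 0x2B idx=31: raw=0x2C007 flags P=1 W=1 U=1 S=0
  ✓ 0x2C21D  — 3 lookups
#3 VA=0x3430088B1 (w,user):
  [0] read 0x14 idx=13: raw=0x30007 flags P=1 W=1 U=1 S=0
  [1] read 0x30 idx=24: raw=0x31007 flags P=1 W=1 U=1 S=0
  [2] read 0x31 idx=8: raw=0x34003 flags P=1 W=1 U=0 S=0
  → PROTECTION_VIOLATION  (3 entries read)

Access #0 fault: NONE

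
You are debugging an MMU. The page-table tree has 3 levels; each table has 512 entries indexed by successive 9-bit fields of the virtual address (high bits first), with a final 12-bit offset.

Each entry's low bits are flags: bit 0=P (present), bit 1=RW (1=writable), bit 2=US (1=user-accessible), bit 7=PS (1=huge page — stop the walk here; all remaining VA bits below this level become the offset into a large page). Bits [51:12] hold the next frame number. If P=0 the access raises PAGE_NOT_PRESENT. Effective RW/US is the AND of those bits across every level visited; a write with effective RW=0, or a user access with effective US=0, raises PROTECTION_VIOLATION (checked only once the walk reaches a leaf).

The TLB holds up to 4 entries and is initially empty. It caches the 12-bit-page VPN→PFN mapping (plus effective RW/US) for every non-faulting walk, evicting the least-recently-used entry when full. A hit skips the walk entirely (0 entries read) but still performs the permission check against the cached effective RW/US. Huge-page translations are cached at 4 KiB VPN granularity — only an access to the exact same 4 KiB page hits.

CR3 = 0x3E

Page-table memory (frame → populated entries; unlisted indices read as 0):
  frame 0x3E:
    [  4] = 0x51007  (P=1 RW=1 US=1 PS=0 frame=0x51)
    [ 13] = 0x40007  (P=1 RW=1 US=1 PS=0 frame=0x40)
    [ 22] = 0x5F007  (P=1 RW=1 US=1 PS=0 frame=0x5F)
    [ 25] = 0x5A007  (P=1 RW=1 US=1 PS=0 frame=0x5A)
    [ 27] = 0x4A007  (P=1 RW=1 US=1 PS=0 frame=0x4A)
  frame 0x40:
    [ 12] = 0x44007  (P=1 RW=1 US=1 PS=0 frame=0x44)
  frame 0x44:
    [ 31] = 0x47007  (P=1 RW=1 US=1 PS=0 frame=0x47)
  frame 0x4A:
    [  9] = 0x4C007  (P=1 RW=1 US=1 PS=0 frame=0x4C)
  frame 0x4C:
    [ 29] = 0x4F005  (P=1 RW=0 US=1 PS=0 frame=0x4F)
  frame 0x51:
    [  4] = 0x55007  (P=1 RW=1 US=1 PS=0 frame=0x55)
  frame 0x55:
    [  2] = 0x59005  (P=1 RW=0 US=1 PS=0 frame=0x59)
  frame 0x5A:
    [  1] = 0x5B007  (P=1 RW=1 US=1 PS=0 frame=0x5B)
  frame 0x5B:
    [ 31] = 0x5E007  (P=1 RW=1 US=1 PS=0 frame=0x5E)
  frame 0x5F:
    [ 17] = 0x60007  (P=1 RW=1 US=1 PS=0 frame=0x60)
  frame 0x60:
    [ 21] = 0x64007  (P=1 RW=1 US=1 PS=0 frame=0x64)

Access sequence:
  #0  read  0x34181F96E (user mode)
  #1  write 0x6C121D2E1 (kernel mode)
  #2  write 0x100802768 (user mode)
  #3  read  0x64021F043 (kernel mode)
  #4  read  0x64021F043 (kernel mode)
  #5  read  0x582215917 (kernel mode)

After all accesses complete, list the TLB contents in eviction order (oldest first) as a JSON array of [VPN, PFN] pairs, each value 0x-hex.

Walk each access:
#0 VA=0x34181F96E (r,user):
  L0 @0x3E[13] → 0x40007  P=1,RW=1,US=1,PS=0
  L1 @0x40[12] → 0x44007  P=1,RW=1,US=1,PS=0
  L2 @0x44[31] → 0x47007  P=1,RW=1,US=1,PS=0
  ✓ 0x4796E  — 3 lookups
#1 VA=0x6C121D2E1 (w,kernel):
  L0 @0x3E[27] → 0x4A007  P=1,RW=1,US=1,PS=0
  L1 @0x4A[9] → 0x4C007  P=1,RW=1,US=1,PS=0
  L2 @0x4C[29] → 0x4F005  P=1,RW=0,US=1,PS=0
  ⇒ fault: PROTECTION_VIOLATION  — 3 lookups
#2 VA=0x100802768 (w,user):
  L0 @0x3E[4] → 0x51007  P=1,RW=1,US=1,PS=0
  L1 @0x51[4] → 0x55007  P=1,RW=1,US=1,PS=0
  L2 @0x55[2] → 0x59005  P=1,RW=0,US=1,PS=0
  ⇒ fault: PROTECTION_VIOLATION  — 3 lookups
#3 VA=0x64021F043 (r,kernel):
  L0 @0x3E[25] → 0x5A007  P=1,RW=1,US=1,PS=0
  L1 @0x5A[1] → 0x5B007  P=1,RW=1,US=1,PS=0
  L2 @0x5B[31] → 0x5E007  P=1,RW=1,US=1,PS=0
  ✓ 0x5E043  — 3 lookups
#4 VA=0x64021F043 (r,kernel):
  TLB hit vpn=0x64021F → PA=0x5E043
#5 VA=0x582215917 (r,kernel):
  L0 @0x3E[22] → 0x5F007  P=1,RW=1,US=1,PS=0
  L1 @0x5F[17] → 0x60007  P=1,RW=1,US=1,PS=0
  L2 @0x60[21] → 0x64007  P=1,RW=1,US=1,PS=0
  ✓ 0x64917  — 3 lookups

TLB: [["0x34181F", "0x47"], ["0x64021F", "0x5E"], ["0x582215", "0x64"]]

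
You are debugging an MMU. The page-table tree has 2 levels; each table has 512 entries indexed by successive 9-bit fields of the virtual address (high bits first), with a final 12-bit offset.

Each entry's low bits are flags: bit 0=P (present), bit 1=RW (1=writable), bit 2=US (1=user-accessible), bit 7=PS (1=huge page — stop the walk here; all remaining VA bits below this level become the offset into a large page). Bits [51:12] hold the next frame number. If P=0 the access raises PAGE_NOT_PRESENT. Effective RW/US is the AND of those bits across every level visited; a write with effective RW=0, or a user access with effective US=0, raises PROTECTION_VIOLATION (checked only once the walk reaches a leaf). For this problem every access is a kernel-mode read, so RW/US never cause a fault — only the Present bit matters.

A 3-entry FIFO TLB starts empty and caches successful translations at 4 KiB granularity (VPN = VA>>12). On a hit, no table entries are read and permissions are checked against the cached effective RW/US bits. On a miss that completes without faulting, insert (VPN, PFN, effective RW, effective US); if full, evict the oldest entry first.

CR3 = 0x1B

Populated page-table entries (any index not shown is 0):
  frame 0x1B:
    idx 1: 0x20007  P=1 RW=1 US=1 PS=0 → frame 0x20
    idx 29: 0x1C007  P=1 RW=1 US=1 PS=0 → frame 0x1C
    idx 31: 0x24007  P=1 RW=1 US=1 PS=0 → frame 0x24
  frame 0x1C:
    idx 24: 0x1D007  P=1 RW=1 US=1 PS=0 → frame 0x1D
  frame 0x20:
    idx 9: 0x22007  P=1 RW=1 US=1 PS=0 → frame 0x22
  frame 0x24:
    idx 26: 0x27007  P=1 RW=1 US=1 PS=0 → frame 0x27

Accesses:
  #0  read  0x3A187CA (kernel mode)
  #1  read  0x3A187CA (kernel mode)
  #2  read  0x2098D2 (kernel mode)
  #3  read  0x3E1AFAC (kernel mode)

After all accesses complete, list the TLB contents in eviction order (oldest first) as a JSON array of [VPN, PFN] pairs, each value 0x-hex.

Trace:
#0 VA=0x3A187CA (r,kernel):
  L0: frame=0x1B idx=29 entry=0x1C007 [P=1 RW=1 US=1 PS=0]
  L1: frame=0x1C idx=24 entry=0x1D007 [P=1 RW=1 US=1 PS=0]
  ⇒ phys 0x1D7CA  [2 reads]
#1 VA=0x3A187CA (r,kernel):
  TLB hit vpn=0x3A18 → PA=0x1D7CA
#2 VA=0x2098D2 (r,kernel):
  L0: frame=0x1B idx=1 entry=0x20007 [P=1 RW=1 US=1 PS=0]
  L1: frame=0x20 idx=9 entry=0x22007 [P=1 RW=1 US=1 PS=0]
  ⇒ phys 0x228D2  [2 reads]
#3 VA=0x3E1AFAC (r,kernel):
  L0: frame=0x1B idx=31 entry=0x24007 [P=1 RW=1 US=1 PS=0]
  L1: frame=0x24 idx=26 entry=0x27007 [P=1 RW=1 US=1 PS=0]
  ⇒ phys 0x27FAC  [2 reads]

TLB: [["0x3A18", "0x1D"], ["0x209", "0x22"], ["0x3E1A", "0x27"]]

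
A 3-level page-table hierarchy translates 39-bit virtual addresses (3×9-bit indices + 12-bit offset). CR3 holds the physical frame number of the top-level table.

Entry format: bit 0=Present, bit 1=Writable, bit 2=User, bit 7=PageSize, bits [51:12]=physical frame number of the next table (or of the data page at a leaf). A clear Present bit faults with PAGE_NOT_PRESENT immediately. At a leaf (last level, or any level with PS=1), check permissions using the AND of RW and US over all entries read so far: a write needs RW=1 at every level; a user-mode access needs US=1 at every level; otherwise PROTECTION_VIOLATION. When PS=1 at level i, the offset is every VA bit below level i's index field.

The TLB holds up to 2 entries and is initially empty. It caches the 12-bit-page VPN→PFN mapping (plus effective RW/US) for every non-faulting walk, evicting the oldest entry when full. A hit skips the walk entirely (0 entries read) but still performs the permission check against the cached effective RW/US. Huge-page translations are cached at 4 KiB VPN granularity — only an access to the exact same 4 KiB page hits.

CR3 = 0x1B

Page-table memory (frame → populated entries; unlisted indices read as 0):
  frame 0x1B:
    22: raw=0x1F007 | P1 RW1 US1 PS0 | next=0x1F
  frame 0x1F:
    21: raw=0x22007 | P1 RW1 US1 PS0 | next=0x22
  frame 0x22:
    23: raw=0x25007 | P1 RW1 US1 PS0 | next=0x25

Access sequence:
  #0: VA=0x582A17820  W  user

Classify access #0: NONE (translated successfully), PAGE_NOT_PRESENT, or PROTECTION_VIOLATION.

Walk each access:
#0 VA=0x582A17820 (w,user):
  lvl0: tbl 0x1B, slot 22 ⇒ 0x1F007 (P1/RW1/US1/PS0)
  lvl1: tbl 0x1F, slot 21 ⇒ 0x22007 (P1/RW1/US1/PS0)
  lvl2: tbl 0x22, slot 23 ⇒ 0x25007 (P1/RW1/US1/PS0)
  ⇒ phys 0x25820  [3 reads]

Access #0 fault: NONE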